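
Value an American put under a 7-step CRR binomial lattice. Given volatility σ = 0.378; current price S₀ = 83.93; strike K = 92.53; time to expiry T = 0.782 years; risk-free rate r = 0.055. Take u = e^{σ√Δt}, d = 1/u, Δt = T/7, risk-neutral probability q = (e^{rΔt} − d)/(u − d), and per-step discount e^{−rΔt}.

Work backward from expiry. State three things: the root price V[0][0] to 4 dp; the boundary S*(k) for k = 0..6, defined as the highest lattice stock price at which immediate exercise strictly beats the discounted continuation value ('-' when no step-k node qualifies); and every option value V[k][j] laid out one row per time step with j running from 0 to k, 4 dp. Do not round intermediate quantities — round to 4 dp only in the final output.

price = 14.4980
boundary = - - 65.1896 57.4525 65.1896 73.9687 65.1896
tree:
14.4980
20.2864 8.7215
27.3404 13.2794 4.1391
35.0775 19.4967 7.0461 1.1987
41.8963 27.3404 11.6671 2.3779 0.0000
47.9058 35.0775 18.5613 4.7169 0.0000 0.0000
53.2021 41.8963 27.3404 9.3570 0.0000 0.0000 0.0000
57.8698 47.9058 35.0775 18.5613 0.0000 0.0000 0.0000 0.0000

params: Δt=0.11171 u=1.13467 d=0.88131 q=0.49278 e^(-rΔt)=0.99387
t_7 payoffs: 57.8698 47.9058 35.0775 18.5613 0.0000 0.0000 0.0000 0.0000
t_6: node(6,0) S=39.3279 payoff=53.2021 vs cont=52.6353 → 53.2021 [stop]  node(6,1) S=50.6337 payoff=41.8963 vs cont=41.3295 → 41.8963 [stop]  node(6,2) S=65.1896 payoff=27.3404 vs cont=26.7736 → 27.3404 [stop]  node(6,3) S=83.9300 payoff=8.6000 vs cont=9.3570 → 9.3570 [wait]  node(6,4) S=108.0578 payoff=0.0000 vs cont=0.0000 → 0.0000 [wait]  node(6,5) S=139.1217 payoff=0.0000 vs cont=0.0000 → 0.0000 [wait]  node(6,6) S=179.1158 payoff=0.0000 vs cont=0.0000 → 0.0000 [wait]  ⇒ S*(6)=65.1896
t_5: node(5,0) S=44.6242 payoff=47.9058 vs cont=47.3391 → 47.9058 [stop]  node(5,1) S=57.4525 payoff=35.0775 vs cont=34.5107 → 35.0775 [stop]  node(5,2) S=73.9687 payoff=18.5613 vs cont=18.3653 → 18.5613 [stop]  node(5,3) S=95.2328 payoff=0.0000 vs cont=4.7169 → 4.7169 [wait]  node(5,4) S=122.6099 payoff=0.0000 vs cont=0.0000 → 0.0000 [wait]  node(5,5) S=157.8572 payoff=0.0000 vs cont=0.0000 → 0.0000 [wait]  ⇒ S*(5)=73.9687
t_4: node(4,0) S=50.6337 payoff=41.8963 vs cont=41.3295 → 41.8963 [stop]  node(4,1) S=65.1896 payoff=27.3404 vs cont=26.7736 → 27.3404 [stop]  node(4,2) S=83.9300 payoff=8.6000 vs cont=11.6671 → 11.6671 [wait]  node(4,3) S=108.0578 payoff=0.0000 vs cont=2.3779 → 2.3779 [wait]  node(4,4) S=139.1217 payoff=0.0000 vs cont=0.0000 → 0.0000 [wait]  ⇒ S*(4)=65.1896
t_3: node(3,0) S=57.4525 payoff=35.0775 vs cont=34.5107 → 35.0775 [stop]  node(3,1) S=73.9687 payoff=18.5613 vs cont=19.4967 → 19.4967 [wait]  node(3,2) S=95.2328 payoff=0.0000 vs cont=7.0461 → 7.0461 [wait]  node(3,3) S=122.6099 payoff=0.0000 vs cont=1.1987 → 1.1987 [wait]  ⇒ S*(3)=57.4525
t_2: node(2,0) S=65.1896 payoff=27.3404 vs cont=27.2317 → 27.3404 [stop]  node(2,1) S=83.9300 payoff=8.6000 vs cont=13.2794 → 13.2794 [wait]  node(2,2) S=108.0578 payoff=0.0000 vs cont=4.1391 → 4.1391 [wait]  ⇒ S*(2)=65.1896
t_1: node(1,0) S=73.9687 payoff=18.5613 vs cont=20.2864 → 20.2864 [wait]  node(1,1) S=95.2328 payoff=0.0000 vs cont=8.7215 → 8.7215 [wait]  ⇒ S*(1)=-
t_0: node(0,0) S=83.9300 payoff=8.6000 vs cont=14.4980 → 14.4980 [wait]  ⇒ S*(0)=-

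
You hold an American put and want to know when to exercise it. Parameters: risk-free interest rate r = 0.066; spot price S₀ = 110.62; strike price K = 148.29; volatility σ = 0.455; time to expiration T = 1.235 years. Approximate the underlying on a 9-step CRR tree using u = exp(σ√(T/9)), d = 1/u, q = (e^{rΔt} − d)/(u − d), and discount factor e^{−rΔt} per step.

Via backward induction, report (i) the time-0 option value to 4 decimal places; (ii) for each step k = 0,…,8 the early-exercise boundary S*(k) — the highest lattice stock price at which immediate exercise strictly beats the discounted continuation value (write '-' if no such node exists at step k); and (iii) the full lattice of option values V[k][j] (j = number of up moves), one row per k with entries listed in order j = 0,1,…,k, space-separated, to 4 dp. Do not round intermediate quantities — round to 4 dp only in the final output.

params: Δt=0.13722 u=1.18359 d=0.84489 q=0.48482 e^(-rΔt)=0.99098
t_9 payoffs: 124.0218 114.2933 100.6649 81.5732 54.8282 17.3618 0.0000 0.0000 0.0000 0.0000
t_8: node(8,0) S=28.7235 payoff=119.5665 vs cont=118.2295 → 119.5665 [stop]  node(8,1) S=40.2380 payoff=108.0520 vs cont=106.7150 → 108.0520 [stop]  node(8,2) S=56.3684 payoff=91.9216 vs cont=90.5846 → 91.9216 [stop]  node(8,3) S=78.9650 payoff=69.3250 vs cont=67.9880 → 69.3250 [stop]  node(8,4) S=110.6200 payoff=37.6700 vs cont=36.3331 → 37.6700 [stop]  node(8,5) S=154.9646 payoff=0.0000 vs cont=8.8638 → 8.8638 [wait]  node(8,6) S=217.0859 payoff=0.0000 vs cont=0.0000 → 0.0000 [wait]  node(8,7) S=304.1098 payoff=0.0000 vs cont=0.0000 → 0.0000 [wait]  node(8,8) S=426.0194 payoff=0.0000 vs cont=0.0000 → 0.0000 [wait]  ⇒ S*(8)=110.6200
t_7: node(7,0) S=33.9967 payoff=114.2933 vs cont=112.9563 → 114.2933 [stop]  node(7,1) S=47.6251 payoff=100.6649 vs cont=99.3279 → 100.6649 [stop]  node(7,2) S=66.7168 payoff=81.5732 vs cont=80.2362 → 81.5732 [stop]  node(7,3) S=93.4618 payoff=54.8282 vs cont=53.4912 → 54.8282 [stop]  node(7,4) S=130.9282 payoff=17.3618 vs cont=23.4903 → 23.4903 [wait]  node(7,5) S=183.4138 payoff=0.0000 vs cont=4.5252 → 4.5252 [wait]  node(7,6) S=256.9396 payoff=0.0000 vs cont=0.0000 → 0.0000 [wait]  node(7,7) S=359.9399 payoff=0.0000 vs cont=0.0000 → 0.0000 [wait]  ⇒ S*(7)=93.4618
t_6: node(6,0) S=40.2380 payoff=108.0520 vs cont=106.7150 → 108.0520 [stop]  node(6,1) S=56.3684 payoff=91.9216 vs cont=90.5846 → 91.9216 [stop]  node(6,2) S=78.9650 payoff=69.3250 vs cont=67.9880 → 69.3250 [stop]  node(6,3) S=110.6200 payoff=37.6700 vs cont=39.2775 → 39.2775 [wait]  node(6,4) S=154.9646 payoff=0.0000 vs cont=14.1667 → 14.1667 [wait]  node(6,5) S=217.0859 payoff=0.0000 vs cont=2.3103 → 2.3103 [wait]  node(6,6) S=304.1098 payoff=0.0000 vs cont=0.0000 → 0.0000 [wait]  ⇒ S*(6)=78.9650
t_5: node(5,0) S=47.6251 payoff=100.6649 vs cont=99.3279 → 100.6649 [stop]  node(5,1) S=66.7168 payoff=81.5732 vs cont=80.2362 → 81.5732 [stop]  node(5,2) S=93.4618 payoff=54.8282 vs cont=54.2636 → 54.8282 [stop]  node(5,3) S=130.9282 payoff=17.3618 vs cont=26.8588 → 26.8588 [wait]  node(5,4) S=183.4138 payoff=0.0000 vs cont=8.3425 → 8.3425 [wait]  node(5,5) S=256.9396 payoff=0.0000 vs cont=1.1795 → 1.1795 [wait]  ⇒ S*(5)=93.4618
t_4: node(4,0) S=56.3684 payoff=91.9216 vs cont=90.5846 → 91.9216 [stop]  node(4,1) S=78.9650 payoff=69.3250 vs cont=67.9880 → 69.3250 [stop]  node(4,2) S=110.6200 payoff=37.6700 vs cont=40.8959 → 40.8959 [wait]  node(4,3) S=154.9646 payoff=0.0000 vs cont=17.7205 → 17.7205 [wait]  node(4,4) S=217.0859 payoff=0.0000 vs cont=4.8258 → 4.8258 [wait]  ⇒ S*(4)=78.9650
t_3: node(3,0) S=66.7168 payoff=81.5732 vs cont=80.2362 → 81.5732 [stop]  node(3,1) S=93.4618 payoff=54.8282 vs cont=55.0411 → 55.0411 [wait]  node(3,2) S=130.9282 payoff=17.3618 vs cont=29.3925 → 29.3925 [wait]  node(3,3) S=183.4138 payoff=0.0000 vs cont=11.3654 → 11.3654 [wait]  ⇒ S*(3)=66.7168
t_2: node(2,0) S=78.9650 payoff=69.3250 vs cont=68.0903 → 69.3250 [stop]  node(2,1) S=110.6200 payoff=37.6700 vs cont=42.2219 → 42.2219 [wait]  node(2,2) S=154.9646 payoff=0.0000 vs cont=20.4663 → 20.4663 [wait]  ⇒ S*(2)=78.9650
t_1: node(1,0) S=93.4618 payoff=54.8282 vs cont=55.6782 → 55.6782 [wait]  node(1,1) S=130.9282 payoff=17.3618 vs cont=31.3887 → 31.3887 [wait]  ⇒ S*(1)=-
t_0: node(0,0) S=110.6200 payoff=37.6700 vs cont=43.5063 → 43.5063 [wait]  ⇒ S*(0)=-

price = 43.5063
boundary = - - 78.9650 66.7168 78.9650 93.4618 78.9650 93.4618 110.6200
tree:
43.5063
55.6782 31.3887
69.3250 42.2219 20.4663
81.5732 55.0411 29.3925 11.3654
91.9216 69.3250 40.8959 17.7205 4.8258
100.6649 81.5732 54.8282 26.8588 8.3425 1.1795
108.0520 91.9216 69.3250 39.2775 14.1667 2.3103 0.0000
114.2933 100.6649 81.5732 54.8282 23.4903 4.5252 0.0000 0.0000
119.5665 108.0520 91.9216 69.3250 37.6700 8.8638 0.0000 0.0000 0.0000
124.0218 114.2933 100.6649 81.5732 54.8282 17.3618 0.0000 0.0000 0.0000 0.0000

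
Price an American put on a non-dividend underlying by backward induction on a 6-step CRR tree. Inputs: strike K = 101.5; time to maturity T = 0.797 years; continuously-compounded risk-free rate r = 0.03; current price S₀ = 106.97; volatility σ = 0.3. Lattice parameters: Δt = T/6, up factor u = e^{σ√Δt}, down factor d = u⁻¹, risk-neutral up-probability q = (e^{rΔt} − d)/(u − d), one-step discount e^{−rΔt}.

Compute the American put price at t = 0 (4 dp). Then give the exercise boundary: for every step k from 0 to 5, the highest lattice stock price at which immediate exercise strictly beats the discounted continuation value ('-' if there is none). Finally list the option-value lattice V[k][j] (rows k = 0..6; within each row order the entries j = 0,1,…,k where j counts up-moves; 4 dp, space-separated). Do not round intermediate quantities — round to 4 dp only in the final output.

params: Δt=0.13283 u=1.11554 d=0.89643 q=0.49092 e^(-rΔt)=0.99602
t_6 payoffs: 45.9927 32.4250 15.5410 0.0000 0.0000 0.0000 0.0000
t_5: node(5,0) S=61.9207 payoff=39.5793 vs cont=39.1757 → 39.5793 [stop]  node(5,1) S=77.0559 payoff=24.4441 vs cont=24.0404 → 24.4441 [stop]  node(5,2) S=95.8907 payoff=5.6093 vs cont=7.8802 → 7.8802 [wait]  node(5,3) S=119.3294 payoff=0.0000 vs cont=0.0000 → 0.0000 [wait]  node(5,4) S=148.4971 payoff=0.0000 vs cont=0.0000 → 0.0000 [wait]  node(5,5) S=184.7942 payoff=0.0000 vs cont=0.0000 → 0.0000 [wait]  ⇒ S*(5)=77.0559
t_4: node(4,0) S=69.0750 payoff=32.4250 vs cont=32.0213 → 32.4250 [stop]  node(4,1) S=85.9590 payoff=15.5410 vs cont=16.2477 → 16.2477 [wait]  node(4,2) S=106.9700 payoff=0.0000 vs cont=3.9957 → 3.9957 [wait]  node(4,3) S=133.1167 payoff=0.0000 vs cont=0.0000 → 0.0000 [wait]  node(4,4) S=165.6545 payoff=0.0000 vs cont=0.0000 → 0.0000 [wait]  ⇒ S*(4)=69.0750
t_3: node(3,0) S=77.0559 payoff=24.4441 vs cont=24.3860 → 24.4441 [stop]  node(3,1) S=95.8907 payoff=5.6093 vs cont=10.1923 → 10.1923 [wait]  node(3,2) S=119.3294 payoff=0.0000 vs cont=2.0261 → 2.0261 [wait]  node(3,3) S=148.4971 payoff=0.0000 vs cont=0.0000 → 0.0000 [wait]  ⇒ S*(3)=77.0559
t_2: node(2,0) S=85.9590 payoff=15.5410 vs cont=17.3783 → 17.3783 [wait]  node(2,1) S=106.9700 payoff=0.0000 vs cont=6.1588 → 6.1588 [wait]  node(2,2) S=133.1167 payoff=0.0000 vs cont=1.0273 → 1.0273 [wait]  ⇒ S*(2)=-
t_1: node(1,0) S=95.8907 payoff=5.6093 vs cont=11.8232 → 11.8232 [wait]  node(1,1) S=119.3294 payoff=0.0000 vs cont=3.6252 → 3.6252 [wait]  ⇒ S*(1)=-
t_0: node(0,0) S=106.9700 payoff=0.0000 vs cont=7.7677 → 7.7677 [wait]  ⇒ S*(0)=-

price = 7.7677
boundary = - - - 77.0559 69.0750 77.0559
tree:
7.7677
11.8232 3.6252
17.3783 6.1588 1.0273
24.4441 10.1923 2.0261 0.0000
32.4250 16.2477 3.9957 0.0000 0.0000
39.5793 24.4441 7.8802 0.0000 0.0000 0.0000
45.9927 32.4250 15.5410 0.0000 0.0000 0.0000 0.0000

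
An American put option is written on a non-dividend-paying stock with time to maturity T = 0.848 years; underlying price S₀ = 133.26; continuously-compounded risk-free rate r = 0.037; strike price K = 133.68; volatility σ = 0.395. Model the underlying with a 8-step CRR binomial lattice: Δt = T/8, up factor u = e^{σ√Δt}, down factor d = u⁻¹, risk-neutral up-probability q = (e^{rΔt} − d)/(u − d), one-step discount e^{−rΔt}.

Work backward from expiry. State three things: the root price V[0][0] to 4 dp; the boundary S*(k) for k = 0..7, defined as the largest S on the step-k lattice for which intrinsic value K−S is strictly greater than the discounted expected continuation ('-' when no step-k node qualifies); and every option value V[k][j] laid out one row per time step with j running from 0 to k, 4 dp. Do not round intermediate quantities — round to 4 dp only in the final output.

price = 17.2465
boundary = - - - - 79.6699 90.6036 103.0379 117.1786
tree:
17.2465
24.2243 9.9217
32.9289 15.1088 4.4531
43.0918 22.3241 7.5125 1.2162
54.0101 31.7614 12.4094 2.3347 0.0295
63.6244 43.0764 19.9145 4.4811 0.0573 0.0000
72.0785 54.0101 30.6421 8.5997 0.1113 0.0000 0.0000
79.5124 63.6244 43.0764 16.5014 0.2162 0.0000 0.0000 0.0000
86.0492 72.0785 54.0101 30.6421 0.4200 0.0000 0.0000 0.0000 0.0000

params: Δt=0.10600 u=1.13724 d=0.87932 q=0.48313 e^(-rΔt)=0.99609
t_8 payoffs: 86.0492 72.0785 54.0101 30.6421 0.4200 0.0000 0.0000 0.0000 0.0000
t_7: node(7,0) S=54.1676 payoff=79.5124 vs cont=78.9891 → 79.5124 [stop]  node(7,1) S=70.0556 payoff=63.6244 vs cont=63.1012 → 63.6244 [stop]  node(7,2) S=90.6036 payoff=43.0764 vs cont=42.5531 → 43.0764 [stop]  node(7,3) S=117.1786 payoff=16.5014 vs cont=15.9781 → 16.5014 [stop]  node(7,4) S=151.5484 payoff=0.0000 vs cont=0.2162 → 0.2162 [wait]  node(7,5) S=195.9991 payoff=0.0000 vs cont=0.0000 → 0.0000 [wait]  node(7,6) S=253.4878 payoff=0.0000 vs cont=0.0000 → 0.0000 [wait]  node(7,7) S=327.8384 payoff=0.0000 vs cont=0.0000 → 0.0000 [wait]  ⇒ S*(7)=117.1786
t_6: node(6,0) S=61.6015 payoff=72.0785 vs cont=71.5552 → 72.0785 [stop]  node(6,1) S=79.6699 payoff=54.0101 vs cont=53.4869 → 54.0101 [stop]  node(6,2) S=103.0379 payoff=30.6421 vs cont=30.1188 → 30.6421 [stop]  node(6,3) S=133.2600 payoff=0.4200 vs cont=8.5997 → 8.5997 [wait]  node(6,4) S=172.3466 payoff=0.0000 vs cont=0.1113 → 0.1113 [wait]  node(6,5) S=222.8977 payoff=0.0000 vs cont=0.0000 → 0.0000 [wait]  node(6,6) S=288.2760 payoff=0.0000 vs cont=0.0000 → 0.0000 [wait]  ⇒ S*(6)=103.0379
t_5: node(5,0) S=70.0556 payoff=63.6244 vs cont=63.1012 → 63.6244 [stop]  node(5,1) S=90.6036 payoff=43.0764 vs cont=42.5531 → 43.0764 [stop]  node(5,2) S=117.1786 payoff=16.5014 vs cont=19.9145 → 19.9145 [wait]  node(5,3) S=151.5484 payoff=0.0000 vs cont=4.4811 → 4.4811 [wait]  node(5,4) S=195.9991 payoff=0.0000 vs cont=0.0573 → 0.0573 [wait]  node(5,5) S=253.4878 payoff=0.0000 vs cont=0.0000 → 0.0000 [wait]  ⇒ S*(5)=90.6036
t_4: node(4,0) S=79.6699 payoff=54.0101 vs cont=53.4869 → 54.0101 [stop]  node(4,1) S=103.0379 payoff=30.6421 vs cont=31.7614 → 31.7614 [wait]  node(4,2) S=133.2600 payoff=0.4200 vs cont=12.4094 → 12.4094 [wait]  node(4,3) S=172.3466 payoff=0.0000 vs cont=2.3347 → 2.3347 [wait]  node(4,4) S=222.8977 payoff=0.0000 vs cont=0.0295 → 0.0295 [wait]  ⇒ S*(4)=79.6699
t_3: node(3,0) S=90.6036 payoff=43.0764 vs cont=43.0918 → 43.0918 [wait]  node(3,1) S=117.1786 payoff=16.5014 vs cont=22.3241 → 22.3241 [wait]  node(3,2) S=151.5484 payoff=0.0000 vs cont=7.5125 → 7.5125 [wait]  node(3,3) S=195.9991 payoff=0.0000 vs cont=1.2162 → 1.2162 [wait]  ⇒ S*(3)=-
t_2: node(2,0) S=103.0379 payoff=30.6421 vs cont=32.9289 → 32.9289 [wait]  node(2,1) S=133.2600 payoff=0.4200 vs cont=15.1088 → 15.1088 [wait]  node(2,2) S=172.3466 payoff=0.0000 vs cont=4.4531 → 4.4531 [wait]  ⇒ S*(2)=-
t_1: node(1,0) S=117.1786 payoff=16.5014 vs cont=24.2243 → 24.2243 [wait]  node(1,1) S=151.5484 payoff=0.0000 vs cont=9.9217 → 9.9217 [wait]  ⇒ S*(1)=-
t_0: node(0,0) S=133.2600 payoff=0.4200 vs cont=17.2465 → 17.2465 [wait]  ⇒ S*(0)=-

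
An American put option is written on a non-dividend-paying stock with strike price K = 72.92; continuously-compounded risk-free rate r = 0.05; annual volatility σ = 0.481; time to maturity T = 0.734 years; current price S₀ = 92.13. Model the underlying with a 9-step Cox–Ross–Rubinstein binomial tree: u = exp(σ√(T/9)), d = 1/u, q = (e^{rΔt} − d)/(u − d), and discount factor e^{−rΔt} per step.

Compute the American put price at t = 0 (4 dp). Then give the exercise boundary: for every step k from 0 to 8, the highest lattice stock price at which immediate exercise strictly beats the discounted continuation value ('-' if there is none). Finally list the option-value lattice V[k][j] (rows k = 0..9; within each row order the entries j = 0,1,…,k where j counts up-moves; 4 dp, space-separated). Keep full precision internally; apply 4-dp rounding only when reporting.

Δt=0.08156  u=1.14725  d=0.87165  q=0.48054  discount=0.99593
step 9 (expiry): payoffs max(K−S,0) = 46.1595 37.6986 26.5625 11.9056 0.0000 0.0000 0.0000 0.0000 0.0000 0.0000
step 8: (k=8,j=0): S=30.7009, (K−S)⁺=42.2191, hold=41.9224 ⇒ V=42.2191 exercise | (k=8,j=1): S=40.4076, (K−S)⁺=32.5124, hold=32.2156 ⇒ V=32.5124 exercise | (k=8,j=2): S=53.1834, (K−S)⁺=19.7366, hold=19.4399 ⇒ V=19.7366 exercise | (k=8,j=3): S=69.9985, (K−S)⁺=2.9215, hold=6.1593 ⇒ V=6.1593 continue | (k=8,j=4): S=92.1300, (K−S)⁺=0.0000, hold=0.0000 ⇒ V=0.0000 continue | (k=8,j=5): S=121.2589, (K−S)⁺=0.0000, hold=0.0000 ⇒ V=0.0000 continue | (k=8,j=6): S=159.5975, (K−S)⁺=0.0000, hold=0.0000 ⇒ V=0.0000 continue | (k=8,j=7): S=210.0578, (K−S)⁺=0.0000, hold=0.0000 ⇒ V=0.0000 continue | (k=8,j=8): S=276.4721, (K−S)⁺=0.0000, hold=0.0000 ⇒ V=0.0000 continue  boundary S*=53.1834
step 7: (k=7,j=0): S=35.2214, (K−S)⁺=37.6986, hold=37.4018 ⇒ V=37.6986 exercise | (k=7,j=1): S=46.3575, (K−S)⁺=26.5625, hold=26.2658 ⇒ V=26.5625 exercise | (k=7,j=2): S=61.0144, (K−S)⁺=11.9056, hold=13.1584 ⇒ V=13.1584 continue | (k=7,j=3): S=80.3054, (K−S)⁺=0.0000, hold=3.1865 ⇒ V=3.1865 continue | (k=7,j=4): S=105.6957, (K−S)⁺=0.0000, hold=0.0000 ⇒ V=0.0000 continue | (k=7,j=5): S=139.1137, (K−S)⁺=0.0000, hold=0.0000 ⇒ V=0.0000 continue | (k=7,j=6): S=183.0975, (K−S)⁺=0.0000, hold=0.0000 ⇒ V=0.0000 continue | (k=7,j=7): S=240.9878, (K−S)⁺=0.0000, hold=0.0000 ⇒ V=0.0000 continue  boundary S*=46.3575
step 6: (k=6,j=0): S=40.4076, (K−S)⁺=32.5124, hold=32.2156 ⇒ V=32.5124 exercise | (k=6,j=1): S=53.1834, (K−S)⁺=19.7366, hold=20.0394 ⇒ V=20.0394 continue | (k=6,j=2): S=69.9985, (K−S)⁺=2.9215, hold=8.3325 ⇒ V=8.3325 continue | (k=6,j=3): S=92.1300, (K−S)⁺=0.0000, hold=1.6485 ⇒ V=1.6485 continue | (k=6,j=4): S=121.2589, (K−S)⁺=0.0000, hold=0.0000 ⇒ V=0.0000 continue | (k=6,j=5): S=159.5975, (K−S)⁺=0.0000, hold=0.0000 ⇒ V=0.0000 continue | (k=6,j=6): S=210.0578, (K−S)⁺=0.0000, hold=0.0000 ⇒ V=0.0000 continue  boundary S*=40.4076
step 5: (k=5,j=0): S=46.3575, (K−S)⁺=26.5625, hold=26.4107 ⇒ V=26.5625 exercise | (k=5,j=1): S=61.0144, (K−S)⁺=11.9056, hold=14.3551 ⇒ V=14.3551 continue | (k=5,j=2): S=80.3054, (K−S)⁺=0.0000, hold=5.0997 ⇒ V=5.0997 continue | (k=5,j=3): S=105.6957, (K−S)⁺=0.0000, hold=0.8529 ⇒ V=0.8529 continue | (k=5,j=4): S=139.1137, (K−S)⁺=0.0000, hold=0.0000 ⇒ V=0.0000 continue | (k=5,j=5): S=183.0975, (K−S)⁺=0.0000, hold=0.0000 ⇒ V=0.0000 continue  boundary S*=46.3575
step 4: (k=4,j=0): S=53.1834, (K−S)⁺=19.7366, hold=20.6122 ⇒ V=20.6122 continue | (k=4,j=1): S=69.9985, (K−S)⁺=2.9215, hold=9.8672 ⇒ V=9.8672 continue | (k=4,j=2): S=92.1300, (K−S)⁺=0.0000, hold=3.0465 ⇒ V=3.0465 continue | (k=4,j=3): S=121.2589, (K−S)⁺=0.0000, hold=0.4412 ⇒ V=0.4412 continue | (k=4,j=4): S=159.5975, (K−S)⁺=0.0000, hold=0.0000 ⇒ V=0.0000 continue  boundary S*=-
step 3: (k=3,j=0): S=61.0144, (K−S)⁺=11.9056, hold=15.3859 ⇒ V=15.3859 continue | (k=3,j=1): S=80.3054, (K−S)⁺=0.0000, hold=6.5628 ⇒ V=6.5628 continue | (k=3,j=2): S=105.6957, (K−S)⁺=0.0000, hold=1.7873 ⇒ V=1.7873 continue | (k=3,j=3): S=139.1137, (K−S)⁺=0.0000, hold=0.2283 ⇒ V=0.2283 continue  boundary S*=-
step 2: (k=2,j=0): S=69.9985, (K−S)⁺=2.9215, hold=11.1007 ⇒ V=11.1007 continue | (k=2,j=1): S=92.1300, (K−S)⁺=0.0000, hold=4.2506 ⇒ V=4.2506 continue | (k=2,j=2): S=121.2589, (K−S)⁺=0.0000, hold=1.0339 ⇒ V=1.0339 continue  boundary S*=-
step 1: (k=1,j=0): S=80.3054, (K−S)⁺=0.0000, hold=7.7772 ⇒ V=7.7772 continue | (k=1,j=1): S=105.6957, (K−S)⁺=0.0000, hold=2.6938 ⇒ V=2.6938 continue  boundary S*=-
step 0: (k=0,j=0): S=92.1300, (K−S)⁺=0.0000, hold=5.3127 ⇒ V=5.3127 continue  boundary S*=-

price = 5.3127
boundary = - - - - - 46.3575 40.4076 46.3575 53.1834
tree:
5.3127
7.7772 2.6938
11.1007 4.2506 1.0339
15.3859 6.5628 1.7873 0.2283
20.6122 9.8672 3.0465 0.4412 0.0000
26.5625 14.3551 5.0997 0.8529 0.0000 0.0000
32.5124 20.0394 8.3325 1.6485 0.0000 0.0000 0.0000
37.6986 26.5625 13.1584 3.1865 0.0000 0.0000 0.0000 0.0000
42.2191 32.5124 19.7366 6.1593 0.0000 0.0000 0.0000 0.0000 0.0000
46.1595 37.6986 26.5625 11.9056 0.0000 0.0000 0.0000 0.0000 0.0000 0.0000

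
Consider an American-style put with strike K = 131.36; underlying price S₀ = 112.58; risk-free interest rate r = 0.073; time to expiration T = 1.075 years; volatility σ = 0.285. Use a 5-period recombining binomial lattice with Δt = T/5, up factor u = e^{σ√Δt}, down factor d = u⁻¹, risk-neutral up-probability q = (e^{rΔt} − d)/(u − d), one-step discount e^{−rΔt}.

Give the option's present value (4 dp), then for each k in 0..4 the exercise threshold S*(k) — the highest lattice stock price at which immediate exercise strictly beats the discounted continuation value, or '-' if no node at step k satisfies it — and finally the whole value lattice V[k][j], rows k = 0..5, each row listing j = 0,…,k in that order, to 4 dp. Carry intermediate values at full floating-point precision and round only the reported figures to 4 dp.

price = 21.3796
boundary = - 98.6438 86.4327 98.6438 112.5800
tree:
21.3796
32.7162 11.8340
44.9273 20.1409 4.7244
55.6268 32.7162 9.4449 0.6241
65.0018 44.9273 18.7800 1.3395 0.0000
73.2162 55.6268 32.7162 2.8749 0.0000 0.0000

params: Δt=0.21500 u=1.14128 d=0.87621 q=0.52669 e^(-rΔt)=0.98443
t_5 payoffs: 73.2162 55.6268 32.7162 2.8749 0.0000 0.0000
t_4: node(4,0) S=66.3582 payoff=65.0018 vs cont=62.9562 → 65.0018 [stop]  node(4,1) S=86.4327 payoff=44.9273 vs cont=42.8817 → 44.9273 [stop]  node(4,2) S=112.5800 payoff=18.7800 vs cont=16.7344 → 18.7800 [stop]  node(4,3) S=146.6373 payoff=0.0000 vs cont=1.3395 → 1.3395 [wait]  node(4,4) S=190.9975 payoff=0.0000 vs cont=0.0000 → 0.0000 [wait]  ⇒ S*(4)=112.5800
t_3: node(3,0) S=75.7332 payoff=55.6268 vs cont=53.5812 → 55.6268 [stop]  node(3,1) S=98.6438 payoff=32.7162 vs cont=30.6706 → 32.7162 [stop]  node(3,2) S=128.4851 payoff=2.8749 vs cont=9.4449 → 9.4449 [wait]  node(3,3) S=167.3540 payoff=0.0000 vs cont=0.6241 → 0.6241 [wait]  ⇒ S*(3)=98.6438
t_2: node(2,0) S=86.4327 payoff=44.9273 vs cont=42.8817 → 44.9273 [stop]  node(2,1) S=112.5800 payoff=18.7800 vs cont=20.1409 → 20.1409 [wait]  node(2,2) S=146.6373 payoff=0.0000 vs cont=4.7244 → 4.7244 [wait]  ⇒ S*(2)=86.4327
t_1: node(1,0) S=98.6438 payoff=32.7162 vs cont=31.3762 → 32.7162 [stop]  node(1,1) S=128.4851 payoff=2.8749 vs cont=11.8340 → 11.8340 [wait]  ⇒ S*(1)=98.6438
t_0: node(0,0) S=112.5800 payoff=18.7800 vs cont=21.3796 → 21.3796 [wait]  ⇒ S*(0)=-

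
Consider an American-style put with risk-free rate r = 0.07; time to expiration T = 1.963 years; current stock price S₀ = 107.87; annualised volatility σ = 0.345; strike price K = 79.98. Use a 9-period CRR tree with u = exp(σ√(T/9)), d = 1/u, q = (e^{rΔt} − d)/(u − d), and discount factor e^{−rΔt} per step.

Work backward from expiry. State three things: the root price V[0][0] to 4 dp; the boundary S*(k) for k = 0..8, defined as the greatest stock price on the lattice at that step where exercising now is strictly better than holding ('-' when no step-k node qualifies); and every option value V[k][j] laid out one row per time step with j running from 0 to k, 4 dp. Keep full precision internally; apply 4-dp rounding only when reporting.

price = 4.6657
boundary = - - - - 56.6241 48.1977 56.6241 48.1977 56.6241
tree:
4.6657
7.2828 2.2658
11.0822 3.8142 0.8310
16.3700 6.2835 1.5319 0.1756
23.3559 10.0827 2.7848 0.3618 0.0000
31.7823 15.6611 4.9716 0.7457 0.0000 0.0000
38.9547 23.3559 8.6639 1.5370 0.0000 0.0000 0.0000
45.0598 31.7823 14.5943 3.1678 0.0000 0.0000 0.0000 0.0000
50.2564 38.9547 23.3559 6.5289 0.0000 0.0000 0.0000 0.0000 0.0000
54.6796 45.0598 31.7823 13.4564 0.0000 0.0000 0.0000 0.0000 0.0000 0.0000

params: Δt=0.21811 u=1.17483 d=0.85119 q=0.50734 e^(-rΔt)=0.98485
t_9 payoffs: 54.6796 45.0598 31.7823 13.4564 0.0000 0.0000 0.0000 0.0000 0.0000 0.0000
t_8: node(8,0) S=29.7236 payoff=50.2564 vs cont=49.0446 → 50.2564 [stop]  node(8,1) S=41.0253 payoff=38.9547 vs cont=37.7429 → 38.9547 [stop]  node(8,2) S=56.6241 payoff=23.3559 vs cont=22.1441 → 23.3559 [stop]  node(8,3) S=78.1539 payoff=1.8261 vs cont=6.5289 → 6.5289 [wait]  node(8,4) S=107.8700 payoff=0.0000 vs cont=0.0000 → 0.0000 [wait]  node(8,5) S=148.8848 payoff=0.0000 vs cont=0.0000 → 0.0000 [wait]  node(8,6) S=205.4945 payoff=0.0000 vs cont=0.0000 → 0.0000 [wait]  node(8,7) S=283.6286 payoff=0.0000 vs cont=0.0000 → 0.0000 [wait]  node(8,8) S=391.4713 payoff=0.0000 vs cont=0.0000 → 0.0000 [wait]  ⇒ S*(8)=56.6241
t_7: node(7,0) S=34.9202 payoff=45.0598 vs cont=43.8480 → 45.0598 [stop]  node(7,1) S=48.1977 payoff=31.7823 vs cont=30.5705 → 31.7823 [stop]  node(7,2) S=66.5236 payoff=13.4564 vs cont=14.5943 → 14.5943 [wait]  node(7,3) S=91.8176 payoff=0.0000 vs cont=3.1678 → 3.1678 [wait]  node(7,4) S=126.7289 payoff=0.0000 vs cont=0.0000 → 0.0000 [wait]  node(7,5) S=174.9143 payoff=0.0000 vs cont=0.0000 → 0.0000 [wait]  node(7,6) S=241.4211 payoff=0.0000 vs cont=0.0000 → 0.0000 [wait]  node(7,7) S=333.2153 payoff=0.0000 vs cont=0.0000 → 0.0000 [wait]  ⇒ S*(7)=48.1977
t_6: node(6,0) S=41.0253 payoff=38.9547 vs cont=37.7429 → 38.9547 [stop]  node(6,1) S=56.6241 payoff=23.3559 vs cont=22.7127 → 23.3559 [stop]  node(6,2) S=78.1539 payoff=1.8261 vs cont=8.6639 → 8.6639 [wait]  node(6,3) S=107.8700 payoff=0.0000 vs cont=1.5370 → 1.5370 [wait]  node(6,4) S=148.8848 payoff=0.0000 vs cont=0.0000 → 0.0000 [wait]  node(6,5) S=205.4945 payoff=0.0000 vs cont=0.0000 → 0.0000 [wait]  node(6,6) S=283.6286 payoff=0.0000 vs cont=0.0000 → 0.0000 [wait]  ⇒ S*(6)=56.6241
t_5: node(5,0) S=48.1977 payoff=31.7823 vs cont=30.5705 → 31.7823 [stop]  node(5,1) S=66.5236 payoff=13.4564 vs cont=15.6611 → 15.6611 [wait]  node(5,2) S=91.8176 payoff=0.0000 vs cont=4.9716 → 4.9716 [wait]  node(5,3) S=126.7289 payoff=0.0000 vs cont=0.7457 → 0.7457 [wait]  node(5,4) S=174.9143 payoff=0.0000 vs cont=0.0000 → 0.0000 [wait]  node(5,5) S=241.4211 payoff=0.0000 vs cont=0.0000 → 0.0000 [wait]  ⇒ S*(5)=48.1977
t_4: node(4,0) S=56.6241 payoff=23.3559 vs cont=23.2457 → 23.3559 [stop]  node(4,1) S=78.1539 payoff=1.8261 vs cont=10.0827 → 10.0827 [wait]  node(4,2) S=107.8700 payoff=0.0000 vs cont=2.7848 → 2.7848 [wait]  node(4,3) S=148.8848 payoff=0.0000 vs cont=0.3618 → 0.3618 [wait]  node(4,4) S=205.4945 payoff=0.0000 vs cont=0.0000 → 0.0000 [wait]  ⇒ S*(4)=56.6241
t_3: node(3,0) S=66.5236 payoff=13.4564 vs cont=16.3700 → 16.3700 [wait]  node(3,1) S=91.8176 payoff=0.0000 vs cont=6.2835 → 6.2835 [wait]  node(3,2) S=126.7289 payoff=0.0000 vs cont=1.5319 → 1.5319 [wait]  node(3,3) S=174.9143 payoff=0.0000 vs cont=0.1756 → 0.1756 [wait]  ⇒ S*(3)=-
t_2: node(2,0) S=78.1539 payoff=1.8261 vs cont=11.0822 → 11.0822 [wait]  node(2,1) S=107.8700 payoff=0.0000 vs cont=3.8142 → 3.8142 [wait]  node(2,2) S=148.8848 payoff=0.0000 vs cont=0.8310 → 0.8310 [wait]  ⇒ S*(2)=-
t_1: node(1,0) S=91.8176 payoff=0.0000 vs cont=7.2828 → 7.2828 [wait]  node(1,1) S=126.7289 payoff=0.0000 vs cont=2.2658 → 2.2658 [wait]  ⇒ S*(1)=-
t_0: node(0,0) S=107.8700 payoff=0.0000 vs cont=4.6657 → 4.6657 [wait]  ⇒ S*(0)=-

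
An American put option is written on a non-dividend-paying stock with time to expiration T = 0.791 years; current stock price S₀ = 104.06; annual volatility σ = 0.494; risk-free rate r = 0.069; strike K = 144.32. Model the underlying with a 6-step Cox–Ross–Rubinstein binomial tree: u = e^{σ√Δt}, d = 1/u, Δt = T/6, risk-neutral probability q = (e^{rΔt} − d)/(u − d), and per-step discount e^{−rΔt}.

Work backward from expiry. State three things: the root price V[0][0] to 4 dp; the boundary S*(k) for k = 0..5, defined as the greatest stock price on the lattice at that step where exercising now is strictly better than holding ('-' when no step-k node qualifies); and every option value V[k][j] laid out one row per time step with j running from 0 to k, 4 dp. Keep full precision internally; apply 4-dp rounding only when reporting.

Δt=0.13183, u=1.19646, d=0.83580, q=0.48062, disc=e^(-rΔt)=0.99094
k=6 terminal: V=max(K-S,0) → 108.8470 93.5399 71.6277 40.2600 0.0000 0.0000 0.0000
k=5: j=0 S=42.4420 intr=101.8780 cont=100.5711 V=101.8780[EX]; j=1 S=60.7563 intr=83.5637 cont=82.2569 V=83.5637[EX]; j=2 S=86.9734 intr=57.3466 cont=56.0398 V=57.3466[EX]; j=3 S=124.5034 intr=19.8166 cont=20.7211 V=20.7211[hold]; j=4 S=178.2282 intr=0.0000 cont=0.0000 V=0.0000[hold]; j=5 S=255.1359 intr=0.0000 cont=0.0000 V=0.0000[hold]  S*(5)=86.9734
k=4: j=0 S=50.7801 intr=93.5399 cont=92.2330 V=93.5399[EX]; j=1 S=72.6923 intr=71.6277 cont=70.3208 V=71.6277[EX]; j=2 S=104.0600 intr=40.2600 cont=39.3839 V=40.2600[EX]; j=3 S=148.9632 intr=0.0000 cont=10.6648 V=10.6648[hold]; j=4 S=213.2427 intr=0.0000 cont=0.0000 V=0.0000[hold]  S*(4)=104.0600
k=3: j=0 S=60.7563 intr=83.5637 cont=82.2569 V=83.5637[EX]; j=1 S=86.9734 intr=57.3466 cont=56.0398 V=57.3466[EX]; j=2 S=124.5034 intr=19.8166 cont=25.8003 V=25.8003[hold]; j=3 S=178.2282 intr=0.0000 cont=5.4890 V=5.4890[hold]  S*(3)=86.9734
k=2: j=0 S=72.6923 intr=71.6277 cont=70.3208 V=71.6277[EX]; j=1 S=104.0600 intr=40.2600 cont=41.8030 V=41.8030[hold]; j=2 S=148.9632 intr=0.0000 cont=15.8931 V=15.8931[hold]  S*(2)=72.6923
k=1: j=0 S=86.9734 intr=57.3466 cont=56.7747 V=57.3466[EX]; j=1 S=124.5034 intr=19.8166 cont=29.0845 V=29.0845[hold]  S*(1)=86.9734
k=0: j=0 S=104.0600 intr=40.2600 cont=43.3671 V=43.3671[hold]  S*(0)=-

price = 43.3671
boundary = - 86.9734 72.6923 86.9734 104.0600 86.9734
tree:
43.3671
57.3466 29.0845
71.6277 41.8030 15.8931
83.5637 57.3466 25.8003 5.4890
93.5399 71.6277 40.2600 10.6648 0.0000
101.8780 83.5637 57.3466 20.7211 0.0000 0.0000
108.8470 93.5399 71.6277 40.2600 0.0000 0.0000 0.0000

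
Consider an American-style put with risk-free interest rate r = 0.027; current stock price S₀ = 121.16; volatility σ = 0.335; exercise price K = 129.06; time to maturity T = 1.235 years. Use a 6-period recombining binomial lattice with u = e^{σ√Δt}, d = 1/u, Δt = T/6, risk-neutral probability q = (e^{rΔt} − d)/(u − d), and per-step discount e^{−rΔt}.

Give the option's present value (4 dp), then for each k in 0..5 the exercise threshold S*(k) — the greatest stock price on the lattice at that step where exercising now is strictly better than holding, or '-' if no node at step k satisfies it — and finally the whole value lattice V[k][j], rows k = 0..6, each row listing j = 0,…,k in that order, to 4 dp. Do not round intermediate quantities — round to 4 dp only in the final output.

price = 20.9654
boundary = - - - 76.7962 89.4018 104.0765
tree:
20.9654
29.5631 11.9071
40.1897 18.4097 5.0105
52.2638 27.5934 8.6877 1.0903
63.0920 39.6582 14.8611 2.1098 0.0000
72.3935 52.2638 24.9835 4.0826 0.0000 0.0000
80.3834 63.0920 39.6582 7.9000 0.0000 0.0000 0.0000

Δt=0.20583  u=1.16414  d=0.85900  q=0.48034  discount=0.99446
step 6 (expiry): payoffs max(K−S,0) = 80.3834 63.0920 39.6582 7.9000 0.0000 0.0000 0.0000
step 5: (k=5,j=0): S=56.6665, (K−S)⁺=72.3935, hold=71.6782 ⇒ V=72.3935 exercise | (k=5,j=1): S=76.7962, (K−S)⁺=52.2638, hold=51.5486 ⇒ V=52.2638 exercise | (k=5,j=2): S=104.0765, (K−S)⁺=24.9835, hold=24.2682 ⇒ V=24.9835 exercise | (k=5,j=3): S=141.0476, (K−S)⁺=0.0000, hold=4.0826 ⇒ V=4.0826 continue | (k=5,j=4): S=191.1520, (K−S)⁺=0.0000, hold=0.0000 ⇒ V=0.0000 continue | (k=5,j=5): S=259.0550, (K−S)⁺=0.0000, hold=0.0000 ⇒ V=0.0000 continue  boundary S*=104.0765
step 4: (k=4,j=0): S=65.9680, (K−S)⁺=63.0920, hold=62.3768 ⇒ V=63.0920 exercise | (k=4,j=1): S=89.4018, (K−S)⁺=39.6582, hold=38.9430 ⇒ V=39.6582 exercise | (k=4,j=2): S=121.1600, (K−S)⁺=7.9000, hold=14.8611 ⇒ V=14.8611 continue | (k=4,j=3): S=164.1997, (K−S)⁺=0.0000, hold=2.1098 ⇒ V=2.1098 continue | (k=4,j=4): S=222.5284, (K−S)⁺=0.0000, hold=0.0000 ⇒ V=0.0000 continue  boundary S*=89.4018
step 3: (k=3,j=0): S=76.7962, (K−S)⁺=52.2638, hold=51.5486 ⇒ V=52.2638 exercise | (k=3,j=1): S=104.0765, (K−S)⁺=24.9835, hold=27.5934 ⇒ V=27.5934 continue | (k=3,j=2): S=141.0476, (K−S)⁺=0.0000, hold=8.6877 ⇒ V=8.6877 continue | (k=3,j=3): S=191.1520, (K−S)⁺=0.0000, hold=1.0903 ⇒ V=1.0903 continue  boundary S*=76.7962
step 2: (k=2,j=0): S=89.4018, (K−S)⁺=39.6582, hold=40.1897 ⇒ V=40.1897 continue | (k=2,j=1): S=121.1600, (K−S)⁺=7.9000, hold=18.4097 ⇒ V=18.4097 continue | (k=2,j=2): S=164.1997, (K−S)⁺=0.0000, hold=5.0105 ⇒ V=5.0105 continue  boundary S*=-
step 1: (k=1,j=0): S=104.0765, (K−S)⁺=24.9835, hold=29.5631 ⇒ V=29.5631 continue | (k=1,j=1): S=141.0476, (K−S)⁺=0.0000, hold=11.9071 ⇒ V=11.9071 continue  boundary S*=-
step 0: (k=0,j=0): S=121.1600, (K−S)⁺=7.9000, hold=20.9654 ⇒ V=20.9654 continue  boundary S*=-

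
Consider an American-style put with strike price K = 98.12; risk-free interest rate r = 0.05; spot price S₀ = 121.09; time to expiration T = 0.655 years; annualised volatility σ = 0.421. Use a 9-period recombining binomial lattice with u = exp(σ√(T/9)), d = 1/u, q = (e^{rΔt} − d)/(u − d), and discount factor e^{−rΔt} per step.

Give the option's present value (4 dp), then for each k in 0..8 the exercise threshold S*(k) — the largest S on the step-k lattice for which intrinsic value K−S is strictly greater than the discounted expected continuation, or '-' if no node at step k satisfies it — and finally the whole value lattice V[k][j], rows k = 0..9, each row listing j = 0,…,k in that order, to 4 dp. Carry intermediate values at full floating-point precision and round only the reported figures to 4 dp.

price = 5.4047
boundary = - - - - - 68.6253 61.2575 68.6253 76.8792
tree:
5.4047
8.0458 2.6702
11.6835 4.2839 0.9947
16.4819 6.7295 1.7465 0.2123
22.4804 10.3027 3.0255 0.4158 0.0000
29.4947 15.2789 5.1515 0.8145 0.0000 0.0000
36.8625 21.7707 8.5727 1.5956 0.0000 0.0000 0.0000
43.4393 29.4947 13.8181 3.1256 0.0000 0.0000 0.0000 0.0000
49.3099 36.8625 21.2408 6.1228 0.0000 0.0000 0.0000 0.0000 0.0000
54.5503 43.4393 29.4947 11.9941 0.0000 0.0000 0.0000 0.0000 0.0000 0.0000

Δt=0.07278  u=1.12028  d=0.89264  q=0.48765  discount=0.99637
step 9 (expiry): payoffs max(K−S,0) = 54.5503 43.4393 29.4947 11.9941 0.0000 0.0000 0.0000 0.0000 0.0000 0.0000
step 8: (k=8,j=0): S=48.8101, (K−S)⁺=49.3099, hold=48.9535 ⇒ V=49.3099 exercise | (k=8,j=1): S=61.2575, (K−S)⁺=36.8625, hold=36.5061 ⇒ V=36.8625 exercise | (k=8,j=2): S=76.8792, (K−S)⁺=21.2408, hold=20.8844 ⇒ V=21.2408 exercise | (k=8,j=3): S=96.4847, (K−S)⁺=1.6353, hold=6.1228 ⇒ V=6.1228 continue | (k=8,j=4): S=121.0900, (K−S)⁺=0.0000, hold=0.0000 ⇒ V=0.0000 continue | (k=8,j=5): S=151.9700, (K−S)⁺=0.0000, hold=0.0000 ⇒ V=0.0000 continue | (k=8,j=6): S=190.7250, (K−S)⁺=0.0000, hold=0.0000 ⇒ V=0.0000 continue | (k=8,j=7): S=239.3632, (K−S)⁺=0.0000, hold=0.0000 ⇒ V=0.0000 continue | (k=8,j=8): S=300.4050, (K−S)⁺=0.0000, hold=0.0000 ⇒ V=0.0000 continue  boundary S*=76.8792
step 7: (k=7,j=0): S=54.6807, (K−S)⁺=43.4393, hold=43.0829 ⇒ V=43.4393 exercise | (k=7,j=1): S=68.6253, (K−S)⁺=29.4947, hold=29.1383 ⇒ V=29.4947 exercise | (k=7,j=2): S=86.1259, (K−S)⁺=11.9941, hold=13.8181 ⇒ V=13.8181 continue | (k=7,j=3): S=108.0895, (K−S)⁺=0.0000, hold=3.1256 ⇒ V=3.1256 continue | (k=7,j=4): S=135.6542, (K−S)⁺=0.0000, hold=0.0000 ⇒ V=0.0000 continue | (k=7,j=5): S=170.2483, (K−S)⁺=0.0000, hold=0.0000 ⇒ V=0.0000 continue | (k=7,j=6): S=213.6646, (K−S)⁺=0.0000, hold=0.0000 ⇒ V=0.0000 continue | (k=7,j=7): S=268.1527, (K−S)⁺=0.0000, hold=0.0000 ⇒ V=0.0000 continue  boundary S*=68.6253
step 6: (k=6,j=0): S=61.2575, (K−S)⁺=36.8625, hold=36.5061 ⇒ V=36.8625 exercise | (k=6,j=1): S=76.8792, (K−S)⁺=21.2408, hold=21.7707 ⇒ V=21.7707 continue | (k=6,j=2): S=96.4847, (K−S)⁺=1.6353, hold=8.5727 ⇒ V=8.5727 continue | (k=6,j=3): S=121.0900, (K−S)⁺=0.0000, hold=1.5956 ⇒ V=1.5956 continue | (k=6,j=4): S=151.9700, (K−S)⁺=0.0000, hold=0.0000 ⇒ V=0.0000 continue | (k=6,j=5): S=190.7250, (K−S)⁺=0.0000, hold=0.0000 ⇒ V=0.0000 continue | (k=6,j=6): S=239.3632, (K−S)⁺=0.0000, hold=0.0000 ⇒ V=0.0000 continue  boundary S*=61.2575
step 5: (k=5,j=0): S=68.6253, (K−S)⁺=29.4947, hold=29.3958 ⇒ V=29.4947 exercise | (k=5,j=1): S=86.1259, (K−S)⁺=11.9941, hold=15.2789 ⇒ V=15.2789 continue | (k=5,j=2): S=108.0895, (K−S)⁺=0.0000, hold=5.1515 ⇒ V=5.1515 continue | (k=5,j=3): S=135.6542, (K−S)⁺=0.0000, hold=0.8145 ⇒ V=0.8145 continue | (k=5,j=4): S=170.2483, (K−S)⁺=0.0000, hold=0.0000 ⇒ V=0.0000 continue | (k=5,j=5): S=213.6646, (K−S)⁺=0.0000, hold=0.0000 ⇒ V=0.0000 continue  boundary S*=68.6253
step 4: (k=4,j=0): S=76.8792, (K−S)⁺=21.2408, hold=22.4804 ⇒ V=22.4804 continue | (k=4,j=1): S=96.4847, (K−S)⁺=1.6353, hold=10.3027 ⇒ V=10.3027 continue | (k=4,j=2): S=121.0900, (K−S)⁺=0.0000, hold=3.0255 ⇒ V=3.0255 continue | (k=4,j=3): S=151.9700, (K−S)⁺=0.0000, hold=0.4158 ⇒ V=0.4158 continue | (k=4,j=4): S=190.7250, (K−S)⁺=0.0000, hold=0.0000 ⇒ V=0.0000 continue  boundary S*=-
step 3: (k=3,j=0): S=86.1259, (K−S)⁺=11.9941, hold=16.4819 ⇒ V=16.4819 continue | (k=3,j=1): S=108.0895, (K−S)⁺=0.0000, hold=6.7295 ⇒ V=6.7295 continue | (k=3,j=2): S=135.6542, (K−S)⁺=0.0000, hold=1.7465 ⇒ V=1.7465 continue | (k=3,j=3): S=170.2483, (K−S)⁺=0.0000, hold=0.2123 ⇒ V=0.2123 continue  boundary S*=-
step 2: (k=2,j=0): S=96.4847, (K−S)⁺=1.6353, hold=11.6835 ⇒ V=11.6835 continue | (k=2,j=1): S=121.0900, (K−S)⁺=0.0000, hold=4.2839 ⇒ V=4.2839 continue | (k=2,j=2): S=151.9700, (K−S)⁺=0.0000, hold=0.9947 ⇒ V=0.9947 continue  boundary S*=-
step 1: (k=1,j=0): S=108.0895, (K−S)⁺=0.0000, hold=8.0458 ⇒ V=8.0458 continue | (k=1,j=1): S=135.6542, (K−S)⁺=0.0000, hold=2.6702 ⇒ V=2.6702 continue  boundary S*=-
step 0: (k=0,j=0): S=121.0900, (K−S)⁺=0.0000, hold=5.4047 ⇒ V=5.4047 continue  boundary S*=-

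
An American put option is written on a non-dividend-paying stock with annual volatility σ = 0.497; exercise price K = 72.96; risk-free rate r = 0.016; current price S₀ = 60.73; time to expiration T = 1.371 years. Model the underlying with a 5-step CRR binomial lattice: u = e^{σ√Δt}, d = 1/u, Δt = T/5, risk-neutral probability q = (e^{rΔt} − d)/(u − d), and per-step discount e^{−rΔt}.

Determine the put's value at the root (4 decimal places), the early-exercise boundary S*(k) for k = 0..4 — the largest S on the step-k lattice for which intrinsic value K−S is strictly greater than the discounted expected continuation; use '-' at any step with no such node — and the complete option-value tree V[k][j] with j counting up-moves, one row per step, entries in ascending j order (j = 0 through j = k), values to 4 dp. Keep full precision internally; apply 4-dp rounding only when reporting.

price = 21.1839
boundary = - - 36.0872 27.8182 36.0872
tree:
21.1839
28.5517 12.1546
36.8728 18.3999 4.4434
45.1418 26.8212 8.0219 0.0000
51.5161 36.8728 14.4824 0.0000 0.0000
56.4298 45.1418 26.1457 0.0000 0.0000 0.0000

params: Δt=0.27420 u=1.29725 d=0.77086 q=0.44366 e^(-rΔt)=0.99562
t_5 payoffs: 56.4298 45.1418 26.1457 0.0000 0.0000 0.0000
t_4: node(4,0) S=21.4439 payoff=51.5161 vs cont=51.1967 → 51.5161 [stop]  node(4,1) S=36.0872 payoff=36.8728 vs cont=36.5534 → 36.8728 [stop]  node(4,2) S=60.7300 payoff=12.2300 vs cont=14.4824 → 14.4824 [wait]  node(4,3) S=102.2006 payoff=0.0000 vs cont=0.0000 → 0.0000 [wait]  node(4,4) S=171.9900 payoff=0.0000 vs cont=0.0000 → 0.0000 [wait]  ⇒ S*(4)=36.0872
t_3: node(3,0) S=27.8182 payoff=45.1418 vs cont=44.8225 → 45.1418 [stop]  node(3,1) S=46.8143 payoff=26.1457 vs cont=26.8212 → 26.8212 [wait]  node(3,2) S=78.7822 payoff=0.0000 vs cont=8.0219 → 8.0219 [wait]  node(3,3) S=132.5801 payoff=0.0000 vs cont=0.0000 → 0.0000 [wait]  ⇒ S*(3)=27.8182
t_2: node(2,0) S=36.0872 payoff=36.8728 vs cont=36.8518 → 36.8728 [stop]  node(2,1) S=60.7300 payoff=12.2300 vs cont=18.3999 → 18.3999 [wait]  node(2,2) S=102.2006 payoff=0.0000 vs cont=4.4434 → 4.4434 [wait]  ⇒ S*(2)=36.0872
t_1: node(1,0) S=46.8143 payoff=26.1457 vs cont=28.5517 → 28.5517 [wait]  node(1,1) S=78.7822 payoff=0.0000 vs cont=12.1546 → 12.1546 [wait]  ⇒ S*(1)=-
t_0: node(0,0) S=60.7300 payoff=12.2300 vs cont=21.1839 → 21.1839 [wait]  ⇒ S*(0)=-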